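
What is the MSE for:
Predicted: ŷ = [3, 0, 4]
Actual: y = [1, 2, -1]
MSE = 11

MSE = (1/3)((3-1)² + (0-2)² + (4--1)²) = (1/3)(4 + 4 + 25) = 11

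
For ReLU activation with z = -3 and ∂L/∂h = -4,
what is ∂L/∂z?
∂L/∂z = 0

h = ReLU(-3) = 0
Since z < 0: ∂h/∂z = 0
∂L/∂z = ∂L/∂h · ∂h/∂z = -4 × 0 = 0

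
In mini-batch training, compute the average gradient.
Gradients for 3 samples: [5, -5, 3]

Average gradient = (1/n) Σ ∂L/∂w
Average gradient = 1

Average = (1/3)(5 + -5 + 3) = 3/3 = 1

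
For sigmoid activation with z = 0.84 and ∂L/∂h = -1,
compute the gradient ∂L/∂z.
∂L/∂z = -0.2106

σ(0.84) = 0.6985
σ'(0.84) = σ(0.84)(1 - σ(0.84)) = 0.6985 × 0.3015 = 0.2106
∂L/∂z = ∂L/∂h · σ'(z) = -1 × 0.2106 = -0.2106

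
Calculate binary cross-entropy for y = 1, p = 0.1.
L = 2.303

L = -1·log(0.1) - 0·log(0.9) = -log(0.1) = 2.303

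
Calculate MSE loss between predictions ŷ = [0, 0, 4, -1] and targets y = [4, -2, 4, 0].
MSE = 5.25

MSE = (1/4)((0-4)² + (0--2)² + (4-4)² + (-1-0)²) = (1/4)(16 + 4 + 0 + 1) = 5.25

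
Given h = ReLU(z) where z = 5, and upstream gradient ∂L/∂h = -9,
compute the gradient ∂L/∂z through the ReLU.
∂L/∂z = -9

h = ReLU(5) = 5
Since z > 0: ∂h/∂z = 1
∂L/∂z = ∂L/∂h · ∂h/∂z = -9 × 1 = -9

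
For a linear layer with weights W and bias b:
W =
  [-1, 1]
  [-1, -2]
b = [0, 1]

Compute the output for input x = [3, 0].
y = [-3, -2]

Wx = [-1×3 + 1×0, -1×3 + -2×0]
   = [-3, -3]
y = Wx + b = [-3 + 0, -3 + 1] = [-3, -2]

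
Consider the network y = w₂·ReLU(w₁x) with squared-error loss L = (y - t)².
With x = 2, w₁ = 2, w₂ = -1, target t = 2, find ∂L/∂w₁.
∂L/∂w₁ = 24

Forward pass:
z = w₁x = 2×2 = 4
h = ReLU(4) = 4
y = w₂h = -1×4 = -4

Backward pass:
∂L/∂y = 2(y - t) = 2(-4 - 2) = -12
∂y/∂h = w₂ = -1
∂h/∂z = 1 (ReLU derivative)
∂z/∂w₁ = x = 2

∂L/∂w₁ = -12 × -1 × 1 × 2 = 24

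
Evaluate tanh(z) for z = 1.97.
0.9618

tanh(1.97) = (e^(1.97) - e^(-1.97))/(e^(1.97) + e^(-1.97)) = 0.9618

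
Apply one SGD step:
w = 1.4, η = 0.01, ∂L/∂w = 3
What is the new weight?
w_new = 1.37

w_new = w - η·∂L/∂w = 1.4 - 0.01×(3) = 1.4 - (0.03) = 1.37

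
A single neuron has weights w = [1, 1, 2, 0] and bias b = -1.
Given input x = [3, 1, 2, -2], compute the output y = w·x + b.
y = 7

y = (1)(3) + (1)(1) + (2)(2) + (0)(-2) + -1 = 7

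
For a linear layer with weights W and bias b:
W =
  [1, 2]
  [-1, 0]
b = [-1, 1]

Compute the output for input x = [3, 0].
y = [2, -2]

Wx = [1×3 + 2×0, -1×3 + 0×0]
   = [3, -3]
y = Wx + b = [3 + -1, -3 + 1] = [2, -2]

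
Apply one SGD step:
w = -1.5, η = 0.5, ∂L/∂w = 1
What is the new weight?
w_new = -2

w_new = w - η·∂L/∂w = -1.5 - 0.5×(1) = -1.5 - (0.5) = -2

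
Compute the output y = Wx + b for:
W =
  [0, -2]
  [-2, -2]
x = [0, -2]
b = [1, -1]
y = [5, 3]

Wx = [0×0 + -2×-2, -2×0 + -2×-2]
   = [4, 4]
y = Wx + b = [4 + 1, 4 + -1] = [5, 3]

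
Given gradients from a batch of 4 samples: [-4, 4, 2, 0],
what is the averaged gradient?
Average gradient = 0.5

Average = (1/4)(-4 + 4 + 2 + 0) = 2/4 = 0.5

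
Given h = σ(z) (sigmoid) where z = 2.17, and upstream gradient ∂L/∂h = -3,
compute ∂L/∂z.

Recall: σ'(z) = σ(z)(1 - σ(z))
∂L/∂z = -0.2759

σ(2.17) = 0.8975
σ'(2.17) = σ(2.17)(1 - σ(2.17)) = 0.8975 × 0.1025 = 0.09198
∂L/∂z = ∂L/∂h · σ'(z) = -3 × 0.09198 = -0.2759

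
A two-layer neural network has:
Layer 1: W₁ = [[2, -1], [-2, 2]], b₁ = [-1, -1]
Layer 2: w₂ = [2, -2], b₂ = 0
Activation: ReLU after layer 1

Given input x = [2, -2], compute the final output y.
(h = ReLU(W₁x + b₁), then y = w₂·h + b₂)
y = 10

Layer 1 pre-activation: z₁ = [5, -9]
After ReLU: h = [5, 0]
Layer 2 output: y = 2×5 + -2×0 + 0 = 10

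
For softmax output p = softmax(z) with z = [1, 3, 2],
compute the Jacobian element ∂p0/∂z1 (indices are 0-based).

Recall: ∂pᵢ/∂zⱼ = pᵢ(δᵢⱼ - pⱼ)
∂p0/∂z1 = -0.05989

p = softmax(z) = [0.09003, 0.6652, 0.2447]
p0 = 0.09003, p1 = 0.6652

∂p0/∂z1 = -p0 × p1 = -0.09003 × 0.6652 = -0.05989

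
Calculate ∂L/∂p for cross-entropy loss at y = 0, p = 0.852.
∂L/∂p = 6.757

∂L/∂p = -y/p + (1-y)/(1-p) = 0 + 1/0.148 = 6.757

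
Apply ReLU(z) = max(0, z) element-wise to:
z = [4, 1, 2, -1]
h = [4, 1, 2, 0]

ReLU applied element-wise: max(0,4)=4, max(0,1)=1, max(0,2)=2, max(0,-1)=0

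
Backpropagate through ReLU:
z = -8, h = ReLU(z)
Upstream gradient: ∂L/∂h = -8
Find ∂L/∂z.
∂L/∂z = 0

h = ReLU(-8) = 0
Since z < 0: ∂h/∂z = 0
∂L/∂z = ∂L/∂h · ∂h/∂z = -8 × 0 = 0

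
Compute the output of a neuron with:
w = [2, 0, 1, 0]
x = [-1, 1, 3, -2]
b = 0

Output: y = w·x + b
y = 1

y = (2)(-1) + (0)(1) + (1)(3) + (0)(-2) + 0 = 1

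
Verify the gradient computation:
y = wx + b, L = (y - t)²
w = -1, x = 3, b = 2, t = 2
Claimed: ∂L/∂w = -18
Correct

y = (-1)(3) + 2 = -1
∂L/∂y = 2(y - t) = 2(-1 - 2) = -6
∂y/∂w = x = 3
∂L/∂w = -6 × 3 = -18

Claimed value: -18
Correct: The correct gradient is -18.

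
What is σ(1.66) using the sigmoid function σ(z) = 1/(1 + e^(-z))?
0.8402

sigmoid(1.66) = 1/(1 + e^(-1.66)) = 1/(1 + 0.1901) = 0.8402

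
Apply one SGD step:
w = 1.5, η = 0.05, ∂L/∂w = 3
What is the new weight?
w_new = 1.35

w_new = w - η·∂L/∂w = 1.5 - 0.05×(3) = 1.5 - (0.15) = 1.35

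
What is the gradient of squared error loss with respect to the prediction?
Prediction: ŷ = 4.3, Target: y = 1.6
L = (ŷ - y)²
∂L/∂ŷ = 5.4

∂L/∂ŷ = 2(ŷ - y) = 2(4.3 - 1.6) = 2(2.7) = 5.4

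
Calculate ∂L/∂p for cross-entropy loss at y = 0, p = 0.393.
∂L/∂p = 1.647

∂L/∂p = -y/p + (1-y)/(1-p) = 0 + 1/0.607 = 1.647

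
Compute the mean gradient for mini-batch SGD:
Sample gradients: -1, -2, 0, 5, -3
Average gradient = -0.2

Average = (1/5)(-1 + -2 + 0 + 5 + -3) = -1/5 = -0.2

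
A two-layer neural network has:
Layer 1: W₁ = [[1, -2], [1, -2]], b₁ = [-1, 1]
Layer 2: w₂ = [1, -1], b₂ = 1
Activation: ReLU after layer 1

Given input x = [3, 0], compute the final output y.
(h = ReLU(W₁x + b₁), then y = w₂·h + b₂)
y = -1

Layer 1 pre-activation: z₁ = [2, 4]
After ReLU: h = [2, 4]
Layer 2 output: y = 1×2 + -1×4 + 1 = -1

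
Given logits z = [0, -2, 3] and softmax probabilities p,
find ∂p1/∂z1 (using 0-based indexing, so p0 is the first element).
∂p1/∂z1 = 0.006337

p = softmax(z) = [0.04712, 0.006377, 0.9465]
p1 = 0.006377

∂p1/∂z1 = p1(1 - p1) = 0.006377 × (1 - 0.006377) = 0.006337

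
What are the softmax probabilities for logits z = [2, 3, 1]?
p = [0.2447, 0.6652, 0.09]

exp(z) = [7.389, 20.09, 2.718]
Sum = 30.19
p = [0.2447, 0.6652, 0.09]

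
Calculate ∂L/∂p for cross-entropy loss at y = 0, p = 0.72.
∂L/∂p = 3.571

∂L/∂p = -y/p + (1-y)/(1-p) = 0 + 1/0.28 = 3.571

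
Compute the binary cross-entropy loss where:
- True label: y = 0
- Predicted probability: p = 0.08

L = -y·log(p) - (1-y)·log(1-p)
L = 0.08338

L = -0·log(0.08) - 1·log(0.92) = -log(0.92) = 0.08338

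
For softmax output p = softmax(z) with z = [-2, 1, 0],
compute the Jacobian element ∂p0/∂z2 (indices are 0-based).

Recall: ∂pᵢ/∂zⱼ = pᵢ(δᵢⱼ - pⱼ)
∂p0/∂z2 = -0.009113

p = softmax(z) = [0.03512, 0.7054, 0.2595]
p0 = 0.03512, p2 = 0.2595

∂p0/∂z2 = -p0 × p2 = -0.03512 × 0.2595 = -0.009113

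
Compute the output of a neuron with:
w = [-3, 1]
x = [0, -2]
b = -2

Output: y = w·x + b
y = -4

y = (-3)(0) + (1)(-2) + -2 = -4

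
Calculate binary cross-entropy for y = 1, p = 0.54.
L = 0.6162

L = -1·log(0.54) - 0·log(0.46) = -log(0.54) = 0.6162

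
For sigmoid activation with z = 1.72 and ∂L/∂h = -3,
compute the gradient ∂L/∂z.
∂L/∂z = -0.3864

σ(1.72) = 0.8481
σ'(1.72) = σ(1.72)(1 - σ(1.72)) = 0.8481 × 0.1519 = 0.1288
∂L/∂z = ∂L/∂h · σ'(z) = -3 × 0.1288 = -0.3864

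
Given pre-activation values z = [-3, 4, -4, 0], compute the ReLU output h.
h = [0, 4, 0, 0]

ReLU applied element-wise: max(0,-3)=0, max(0,4)=4, max(0,-4)=0, max(0,0)=0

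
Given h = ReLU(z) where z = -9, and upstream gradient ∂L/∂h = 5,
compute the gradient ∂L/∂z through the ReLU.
∂L/∂z = 0

h = ReLU(-9) = 0
Since z < 0: ∂h/∂z = 0
∂L/∂z = ∂L/∂h · ∂h/∂z = 5 × 0 = 0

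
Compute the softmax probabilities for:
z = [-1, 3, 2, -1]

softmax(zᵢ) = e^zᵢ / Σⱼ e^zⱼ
p = [0.013, 0.712, 0.2619, 0.013]

exp(z) = [0.3679, 20.09, 7.389, 0.3679]
Sum = 28.21
p = [0.013, 0.712, 0.2619, 0.013]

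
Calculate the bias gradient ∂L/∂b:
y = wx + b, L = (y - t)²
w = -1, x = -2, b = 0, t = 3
∂L/∂b = -2

y = wx + b = (-1)(-2) + 0 = 2
∂L/∂y = 2(y - t) = 2(2 - 3) = -2
∂y/∂b = 1
∂L/∂b = ∂L/∂y · ∂y/∂b = -2 × 1 = -2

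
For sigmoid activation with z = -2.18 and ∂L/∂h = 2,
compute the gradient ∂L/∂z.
∂L/∂z = 0.1825

σ(-2.18) = 0.1016
σ'(-2.18) = σ(-2.18)(1 - σ(-2.18)) = 0.1016 × 0.8984 = 0.09125
∂L/∂z = ∂L/∂h · σ'(z) = 2 × 0.09125 = 0.1825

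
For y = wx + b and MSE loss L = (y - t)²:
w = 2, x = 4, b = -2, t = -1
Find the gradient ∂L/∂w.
∂L/∂w = 56

y = wx + b = (2)(4) + -2 = 6
∂L/∂y = 2(y - t) = 2(6 - -1) = 14
∂y/∂w = x = 4
∂L/∂w = ∂L/∂y · ∂y/∂w = 14 × 4 = 56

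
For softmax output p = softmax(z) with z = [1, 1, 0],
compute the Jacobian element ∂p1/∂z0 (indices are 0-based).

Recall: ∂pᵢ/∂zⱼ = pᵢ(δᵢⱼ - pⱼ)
∂p1/∂z0 = -0.1784

p = softmax(z) = [0.4223, 0.4223, 0.1554]
p1 = 0.4223, p0 = 0.4223

∂p1/∂z0 = -p1 × p0 = -0.4223 × 0.4223 = -0.1784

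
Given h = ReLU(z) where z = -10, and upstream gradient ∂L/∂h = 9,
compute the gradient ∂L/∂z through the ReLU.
∂L/∂z = 0

h = ReLU(-10) = 0
Since z < 0: ∂h/∂z = 0
∂L/∂z = ∂L/∂h · ∂h/∂z = 9 × 0 = 0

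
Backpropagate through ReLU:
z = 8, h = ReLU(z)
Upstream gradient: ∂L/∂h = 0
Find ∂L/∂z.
∂L/∂z = 0

h = ReLU(8) = 8
Since z > 0: ∂h/∂z = 1
∂L/∂z = ∂L/∂h · ∂h/∂z = 0 × 1 = 0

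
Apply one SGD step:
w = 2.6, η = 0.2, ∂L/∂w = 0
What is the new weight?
w_new = 2.6

w_new = w - η·∂L/∂w = 2.6 - 0.2×(0) = 2.6 - (0) = 2.6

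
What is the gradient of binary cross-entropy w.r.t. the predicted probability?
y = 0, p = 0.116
∂L/∂p = 1.131

∂L/∂p = -y/p + (1-y)/(1-p) = 0 + 1/0.884 = 1.131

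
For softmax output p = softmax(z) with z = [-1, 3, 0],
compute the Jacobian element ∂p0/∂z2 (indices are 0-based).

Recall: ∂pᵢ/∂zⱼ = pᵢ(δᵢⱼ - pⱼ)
∂p0/∂z2 = -0.0007993

p = softmax(z) = [0.01715, 0.9362, 0.04661]
p0 = 0.01715, p2 = 0.04661

∂p0/∂z2 = -p0 × p2 = -0.01715 × 0.04661 = -0.0007993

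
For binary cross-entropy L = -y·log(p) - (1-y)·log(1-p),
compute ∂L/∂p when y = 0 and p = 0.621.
∂L/∂p = 2.639

∂L/∂p = -y/p + (1-y)/(1-p) = 0 + 1/0.379 = 2.639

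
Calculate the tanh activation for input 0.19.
0.1877

tanh(0.19) = (e^(0.19) - e^(-0.19))/(e^(0.19) + e^(-0.19)) = 0.1877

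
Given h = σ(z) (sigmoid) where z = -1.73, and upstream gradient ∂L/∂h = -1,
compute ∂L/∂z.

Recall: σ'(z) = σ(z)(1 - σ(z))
∂L/∂z = -0.1279

σ(-1.73) = 0.1506
σ'(-1.73) = σ(-1.73)(1 - σ(-1.73)) = 0.1506 × 0.8494 = 0.1279
∂L/∂z = ∂L/∂h · σ'(z) = -1 × 0.1279 = -0.1279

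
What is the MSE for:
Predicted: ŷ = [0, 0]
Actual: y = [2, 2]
MSE = 4

MSE = (1/2)((0-2)² + (0-2)²) = (1/2)(4 + 4) = 4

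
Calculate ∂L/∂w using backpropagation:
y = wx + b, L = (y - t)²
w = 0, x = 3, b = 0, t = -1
∂L/∂w = 6

y = wx + b = (0)(3) + 0 = 0
∂L/∂y = 2(y - t) = 2(0 - -1) = 2
∂y/∂w = x = 3
∂L/∂w = ∂L/∂y · ∂y/∂w = 2 × 3 = 6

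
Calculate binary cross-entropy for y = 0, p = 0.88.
L = 2.12

L = -0·log(0.88) - 1·log(0.12) = -log(0.12) = 2.12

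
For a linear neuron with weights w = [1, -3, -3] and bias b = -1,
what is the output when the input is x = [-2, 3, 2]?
y = -18

y = (1)(-2) + (-3)(3) + (-3)(2) + -1 = -18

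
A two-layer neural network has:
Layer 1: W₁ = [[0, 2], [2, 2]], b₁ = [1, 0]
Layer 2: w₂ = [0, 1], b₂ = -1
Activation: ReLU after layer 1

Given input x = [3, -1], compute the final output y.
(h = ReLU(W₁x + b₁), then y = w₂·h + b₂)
y = 3

Layer 1 pre-activation: z₁ = [-1, 4]
After ReLU: h = [0, 4]
Layer 2 output: y = 0×0 + 1×4 + -1 = 3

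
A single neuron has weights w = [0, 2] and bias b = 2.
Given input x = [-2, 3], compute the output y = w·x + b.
y = 8

y = (0)(-2) + (2)(3) + 2 = 8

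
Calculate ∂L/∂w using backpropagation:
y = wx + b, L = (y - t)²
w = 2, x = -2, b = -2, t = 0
∂L/∂w = 24

y = wx + b = (2)(-2) + -2 = -6
∂L/∂y = 2(y - t) = 2(-6 - 0) = -12
∂y/∂w = x = -2
∂L/∂w = ∂L/∂y · ∂y/∂w = -12 × -2 = 24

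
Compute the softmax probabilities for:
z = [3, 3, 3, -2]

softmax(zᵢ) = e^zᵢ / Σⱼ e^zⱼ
p = [0.3326, 0.3326, 0.3326, 0.0022]

exp(z) = [20.09, 20.09, 20.09, 0.1353]
Sum = 60.39
p = [0.3326, 0.3326, 0.3326, 0.0022]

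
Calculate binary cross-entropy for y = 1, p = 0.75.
L = 0.2877

L = -1·log(0.75) - 0·log(0.25) = -log(0.75) = 0.2877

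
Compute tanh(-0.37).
-0.354

tanh(-0.37) = (e^(-0.37) - e^(0.37))/(e^(-0.37) + e^(0.37)) = -0.354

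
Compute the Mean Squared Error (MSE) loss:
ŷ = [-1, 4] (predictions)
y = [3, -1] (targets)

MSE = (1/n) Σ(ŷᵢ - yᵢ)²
MSE = 20.5

MSE = (1/2)((-1-3)² + (4--1)²) = (1/2)(16 + 25) = 20.5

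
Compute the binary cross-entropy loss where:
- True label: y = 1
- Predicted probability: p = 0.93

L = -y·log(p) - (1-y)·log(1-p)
L = 0.07257

L = -1·log(0.93) - 0·log(0.07) = -log(0.93) = 0.07257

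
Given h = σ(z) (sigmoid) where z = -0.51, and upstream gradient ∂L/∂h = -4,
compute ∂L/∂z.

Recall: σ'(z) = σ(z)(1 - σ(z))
∂L/∂z = -0.9377

σ(-0.51) = 0.3752
σ'(-0.51) = σ(-0.51)(1 - σ(-0.51)) = 0.3752 × 0.6248 = 0.2344
∂L/∂z = ∂L/∂h · σ'(z) = -4 × 0.2344 = -0.9377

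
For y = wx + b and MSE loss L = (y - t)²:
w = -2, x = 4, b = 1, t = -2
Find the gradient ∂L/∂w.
∂L/∂w = -40

y = wx + b = (-2)(4) + 1 = -7
∂L/∂y = 2(y - t) = 2(-7 - -2) = -10
∂y/∂w = x = 4
∂L/∂w = ∂L/∂y · ∂y/∂w = -10 × 4 = -40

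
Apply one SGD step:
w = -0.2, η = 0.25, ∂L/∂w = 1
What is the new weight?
w_new = -0.45

w_new = w - η·∂L/∂w = -0.2 - 0.25×(1) = -0.2 - (0.25) = -0.45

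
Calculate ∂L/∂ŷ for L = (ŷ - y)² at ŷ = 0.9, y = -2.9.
∂L/∂ŷ = 7.6

∂L/∂ŷ = 2(ŷ - y) = 2(0.9 - -2.9) = 2(3.8) = 7.6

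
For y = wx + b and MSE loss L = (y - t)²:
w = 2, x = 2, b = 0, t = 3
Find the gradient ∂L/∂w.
∂L/∂w = 4

y = wx + b = (2)(2) + 0 = 4
∂L/∂y = 2(y - t) = 2(4 - 3) = 2
∂y/∂w = x = 2
∂L/∂w = ∂L/∂y · ∂y/∂w = 2 × 2 = 4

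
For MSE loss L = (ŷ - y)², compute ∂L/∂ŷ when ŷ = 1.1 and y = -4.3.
∂L/∂ŷ = 10.8

∂L/∂ŷ = 2(ŷ - y) = 2(1.1 - -4.3) = 2(5.4) = 10.8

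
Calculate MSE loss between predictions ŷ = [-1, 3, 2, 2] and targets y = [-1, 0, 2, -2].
MSE = 6.25

MSE = (1/4)((-1--1)² + (3-0)² + (2-2)² + (2--2)²) = (1/4)(0 + 9 + 0 + 16) = 6.25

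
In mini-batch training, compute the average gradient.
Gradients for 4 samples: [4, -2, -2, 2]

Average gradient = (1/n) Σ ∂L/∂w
Average gradient = 0.5

Average = (1/4)(4 + -2 + -2 + 2) = 2/4 = 0.5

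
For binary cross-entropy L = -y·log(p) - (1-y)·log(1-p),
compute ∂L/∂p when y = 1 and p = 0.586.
∂L/∂p = -1.706

∂L/∂p = -y/p + (1-y)/(1-p) = -1/0.586 + 0 = -1.706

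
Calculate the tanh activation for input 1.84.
0.9508

tanh(1.84) = (e^(1.84) - e^(-1.84))/(e^(1.84) + e^(-1.84)) = 0.9508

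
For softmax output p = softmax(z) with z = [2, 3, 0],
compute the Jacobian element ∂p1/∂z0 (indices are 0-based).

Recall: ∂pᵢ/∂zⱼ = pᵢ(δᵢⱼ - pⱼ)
∂p1/∂z0 = -0.183

p = softmax(z) = [0.2595, 0.7054, 0.03512]
p1 = 0.7054, p0 = 0.2595

∂p1/∂z0 = -p1 × p0 = -0.7054 × 0.2595 = -0.183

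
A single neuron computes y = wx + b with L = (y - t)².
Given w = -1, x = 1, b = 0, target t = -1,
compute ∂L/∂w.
∂L/∂w = 0

y = wx + b = (-1)(1) + 0 = -1
∂L/∂y = 2(y - t) = 2(-1 - -1) = 0
∂y/∂w = x = 1
∂L/∂w = ∂L/∂y · ∂y/∂w = 0 × 1 = 0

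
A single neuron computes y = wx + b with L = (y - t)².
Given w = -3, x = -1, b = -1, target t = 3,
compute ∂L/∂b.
∂L/∂b = -2

y = wx + b = (-3)(-1) + -1 = 2
∂L/∂y = 2(y - t) = 2(2 - 3) = -2
∂y/∂b = 1
∂L/∂b = ∂L/∂y · ∂y/∂b = -2 × 1 = -2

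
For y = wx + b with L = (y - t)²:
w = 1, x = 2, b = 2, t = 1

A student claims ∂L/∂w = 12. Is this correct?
Correct

y = (1)(2) + 2 = 4
∂L/∂y = 2(y - t) = 2(4 - 1) = 6
∂y/∂w = x = 2
∂L/∂w = 6 × 2 = 12

Claimed value: 12
Correct: The correct gradient is 12.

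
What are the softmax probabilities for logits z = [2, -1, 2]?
p = [0.4879, 0.0243, 0.4879]

exp(z) = [7.389, 0.3679, 7.389]
Sum = 15.15
p = [0.4879, 0.0243, 0.4879]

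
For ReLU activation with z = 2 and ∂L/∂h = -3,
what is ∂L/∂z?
∂L/∂z = -3

h = ReLU(2) = 2
Since z > 0: ∂h/∂z = 1
∂L/∂z = ∂L/∂h · ∂h/∂z = -3 × 1 = -3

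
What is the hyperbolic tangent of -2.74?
-0.9917

tanh(-2.74) = (e^(-2.74) - e^(2.74))/(e^(-2.74) + e^(2.74)) = -0.9917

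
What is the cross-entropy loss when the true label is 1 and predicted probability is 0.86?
L = 0.1508

L = -1·log(0.86) - 0·log(0.14) = -log(0.86) = 0.1508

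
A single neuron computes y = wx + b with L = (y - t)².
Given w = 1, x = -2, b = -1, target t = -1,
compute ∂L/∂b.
∂L/∂b = -4

y = wx + b = (1)(-2) + -1 = -3
∂L/∂y = 2(y - t) = 2(-3 - -1) = -4
∂y/∂b = 1
∂L/∂b = ∂L/∂y · ∂y/∂b = -4 × 1 = -4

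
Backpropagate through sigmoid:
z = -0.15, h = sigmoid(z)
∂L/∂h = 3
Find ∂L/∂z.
∂L/∂z = 0.7458

σ(-0.15) = 0.4626
σ'(-0.15) = σ(-0.15)(1 - σ(-0.15)) = 0.4626 × 0.5374 = 0.2486
∂L/∂z = ∂L/∂h · σ'(z) = 3 × 0.2486 = 0.7458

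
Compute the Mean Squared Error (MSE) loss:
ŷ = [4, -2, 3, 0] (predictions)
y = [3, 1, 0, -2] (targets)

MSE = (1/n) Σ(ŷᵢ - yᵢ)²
MSE = 5.75

MSE = (1/4)((4-3)² + (-2-1)² + (3-0)² + (0--2)²) = (1/4)(1 + 9 + 9 + 4) = 5.75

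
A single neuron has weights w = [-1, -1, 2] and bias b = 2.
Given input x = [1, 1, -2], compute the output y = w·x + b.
y = -4

y = (-1)(1) + (-1)(1) + (2)(-2) + 2 = -4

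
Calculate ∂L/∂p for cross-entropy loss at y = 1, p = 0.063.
∂L/∂p = -15.87

∂L/∂p = -y/p + (1-y)/(1-p) = -1/0.063 + 0 = -15.87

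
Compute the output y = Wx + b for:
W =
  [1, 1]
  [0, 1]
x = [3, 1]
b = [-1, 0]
y = [3, 1]

Wx = [1×3 + 1×1, 0×3 + 1×1]
   = [4, 1]
y = Wx + b = [4 + -1, 1 + 0] = [3, 1]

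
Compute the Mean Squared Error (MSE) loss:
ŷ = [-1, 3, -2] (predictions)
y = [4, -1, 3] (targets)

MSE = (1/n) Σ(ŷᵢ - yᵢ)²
MSE = 22

MSE = (1/3)((-1-4)² + (3--1)² + (-2-3)²) = (1/3)(25 + 16 + 25) = 22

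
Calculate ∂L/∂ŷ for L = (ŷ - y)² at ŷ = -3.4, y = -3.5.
∂L/∂ŷ = 0.2

∂L/∂ŷ = 2(ŷ - y) = 2(-3.4 - -3.5) = 2(0.1) = 0.2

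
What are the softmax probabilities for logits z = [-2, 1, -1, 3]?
p = [0.0058, 0.1166, 0.0158, 0.8618]

exp(z) = [0.1353, 2.718, 0.3679, 20.09]
Sum = 23.31
p = [0.0058, 0.1166, 0.0158, 0.8618]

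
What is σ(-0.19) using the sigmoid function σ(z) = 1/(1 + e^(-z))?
0.4526

sigmoid(-0.19) = 1/(1 + e^(0.19)) = 1/(1 + 1.209) = 0.4526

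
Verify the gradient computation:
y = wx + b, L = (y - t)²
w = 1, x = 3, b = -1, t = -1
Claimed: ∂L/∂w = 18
Correct

y = (1)(3) + -1 = 2
∂L/∂y = 2(y - t) = 2(2 - -1) = 6
∂y/∂w = x = 3
∂L/∂w = 6 × 3 = 18

Claimed value: 18
Correct: The correct gradient is 18.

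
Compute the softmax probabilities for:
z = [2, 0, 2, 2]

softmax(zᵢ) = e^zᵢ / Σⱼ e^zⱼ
p = [0.3189, 0.0432, 0.3189, 0.3189]

exp(z) = [7.389, 1, 7.389, 7.389]
Sum = 23.17
p = [0.3189, 0.0432, 0.3189, 0.3189]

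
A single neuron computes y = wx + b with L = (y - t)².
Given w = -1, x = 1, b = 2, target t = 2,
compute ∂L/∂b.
∂L/∂b = -2

y = wx + b = (-1)(1) + 2 = 1
∂L/∂y = 2(y - t) = 2(1 - 2) = -2
∂y/∂b = 1
∂L/∂b = ∂L/∂y · ∂y/∂b = -2 × 1 = -2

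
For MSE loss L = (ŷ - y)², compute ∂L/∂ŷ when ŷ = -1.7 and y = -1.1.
∂L/∂ŷ = -1.2

∂L/∂ŷ = 2(ŷ - y) = 2(-1.7 - -1.1) = 2(-0.6) = -1.2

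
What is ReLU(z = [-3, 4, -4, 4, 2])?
h = [0, 4, 0, 4, 2]

ReLU applied element-wise: max(0,-3)=0, max(0,4)=4, max(0,-4)=0, max(0,4)=4, max(0,2)=2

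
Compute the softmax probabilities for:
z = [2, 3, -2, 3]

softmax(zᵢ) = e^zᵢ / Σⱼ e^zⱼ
p = [0.1549, 0.4211, 0.0028, 0.4211]

exp(z) = [7.389, 20.09, 0.1353, 20.09]
Sum = 47.7
p = [0.1549, 0.4211, 0.0028, 0.4211]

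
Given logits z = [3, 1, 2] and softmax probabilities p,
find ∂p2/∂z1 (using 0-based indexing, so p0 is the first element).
∂p2/∂z1 = -0.02203

p = softmax(z) = [0.6652, 0.09003, 0.2447]
p2 = 0.2447, p1 = 0.09003

∂p2/∂z1 = -p2 × p1 = -0.2447 × 0.09003 = -0.02203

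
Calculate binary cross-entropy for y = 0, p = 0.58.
L = 0.8675

L = -0·log(0.58) - 1·log(0.42) = -log(0.42) = 0.8675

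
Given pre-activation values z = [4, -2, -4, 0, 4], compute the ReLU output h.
h = [4, 0, 0, 0, 4]

ReLU applied element-wise: max(0,4)=4, max(0,-2)=0, max(0,-4)=0, max(0,0)=0, max(0,4)=4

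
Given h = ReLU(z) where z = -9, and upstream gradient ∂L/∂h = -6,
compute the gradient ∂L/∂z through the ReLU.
∂L/∂z = 0

h = ReLU(-9) = 0
Since z < 0: ∂h/∂z = 0
∂L/∂z = ∂L/∂h · ∂h/∂z = -6 × 0 = 0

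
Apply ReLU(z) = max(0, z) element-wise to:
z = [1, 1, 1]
h = [1, 1, 1]

ReLU applied element-wise: max(0,1)=1, max(0,1)=1, max(0,1)=1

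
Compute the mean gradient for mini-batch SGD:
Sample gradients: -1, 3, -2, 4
Average gradient = 1

Average = (1/4)(-1 + 3 + -2 + 4) = 4/4 = 1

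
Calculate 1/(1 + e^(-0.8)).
0.69

sigmoid(0.8) = 1/(1 + e^(-0.8)) = 1/(1 + 0.4493) = 0.69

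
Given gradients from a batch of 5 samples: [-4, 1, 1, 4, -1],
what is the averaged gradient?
Average gradient = 0.2

Average = (1/5)(-4 + 1 + 1 + 4 + -1) = 1/5 = 0.2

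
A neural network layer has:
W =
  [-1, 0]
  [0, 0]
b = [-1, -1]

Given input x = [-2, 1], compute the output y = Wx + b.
y = [1, -1]

Wx = [-1×-2 + 0×1, 0×-2 + 0×1]
   = [2, 0]
y = Wx + b = [2 + -1, 0 + -1] = [1, -1]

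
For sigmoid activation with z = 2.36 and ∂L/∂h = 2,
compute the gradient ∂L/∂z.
∂L/∂z = 0.1577

σ(2.36) = 0.9137
σ'(2.36) = σ(2.36)(1 - σ(2.36)) = 0.9137 × 0.08627 = 0.07883
∂L/∂z = ∂L/∂h · σ'(z) = 2 × 0.07883 = 0.1577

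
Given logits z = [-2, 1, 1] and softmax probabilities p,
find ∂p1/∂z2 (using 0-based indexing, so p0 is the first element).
∂p1/∂z2 = -0.238

p = softmax(z) = [0.02429, 0.4879, 0.4879]
p1 = 0.4879, p2 = 0.4879

∂p1/∂z2 = -p1 × p2 = -0.4879 × 0.4879 = -0.238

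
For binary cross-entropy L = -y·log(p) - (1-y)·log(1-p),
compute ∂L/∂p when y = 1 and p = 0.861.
∂L/∂p = -1.161

∂L/∂p = -y/p + (1-y)/(1-p) = -1/0.861 + 0 = -1.161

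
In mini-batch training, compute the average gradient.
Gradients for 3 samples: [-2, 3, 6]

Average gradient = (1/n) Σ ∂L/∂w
Average gradient = 2.333

Average = (1/3)(-2 + 3 + 6) = 7/3 = 2.333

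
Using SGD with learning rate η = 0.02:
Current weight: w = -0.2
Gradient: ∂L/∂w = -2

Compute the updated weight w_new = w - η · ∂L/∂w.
w_new = -0.16

w_new = w - η·∂L/∂w = -0.2 - 0.02×(-2) = -0.2 - (-0.04) = -0.16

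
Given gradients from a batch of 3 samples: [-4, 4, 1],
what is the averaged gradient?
Average gradient = 0.3333

Average = (1/3)(-4 + 4 + 1) = 1/3 = 0.3333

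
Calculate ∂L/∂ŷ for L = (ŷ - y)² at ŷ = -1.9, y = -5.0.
∂L/∂ŷ = 6.2

∂L/∂ŷ = 2(ŷ - y) = 2(-1.9 - -5.0) = 2(3.1) = 6.2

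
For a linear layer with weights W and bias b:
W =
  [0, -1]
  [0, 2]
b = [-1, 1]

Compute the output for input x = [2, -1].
y = [0, -1]

Wx = [0×2 + -1×-1, 0×2 + 2×-1]
   = [1, -2]
y = Wx + b = [1 + -1, -2 + 1] = [0, -1]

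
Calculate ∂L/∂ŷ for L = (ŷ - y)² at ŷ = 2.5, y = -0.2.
∂L/∂ŷ = 5.4

∂L/∂ŷ = 2(ŷ - y) = 2(2.5 - -0.2) = 2(2.7) = 5.4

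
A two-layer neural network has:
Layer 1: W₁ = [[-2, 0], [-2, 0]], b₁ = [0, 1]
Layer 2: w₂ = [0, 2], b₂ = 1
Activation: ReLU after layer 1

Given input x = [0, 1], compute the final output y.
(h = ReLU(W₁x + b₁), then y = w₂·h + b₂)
y = 3

Layer 1 pre-activation: z₁ = [0, 1]
After ReLU: h = [0, 1]
Layer 2 output: y = 0×0 + 2×1 + 1 = 3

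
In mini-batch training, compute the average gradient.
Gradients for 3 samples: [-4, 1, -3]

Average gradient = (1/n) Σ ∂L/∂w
Average gradient = -2

Average = (1/3)(-4 + 1 + -3) = -6/3 = -2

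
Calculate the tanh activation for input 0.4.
0.3799

tanh(0.4) = (e^(0.4) - e^(-0.4))/(e^(0.4) + e^(-0.4)) = 0.3799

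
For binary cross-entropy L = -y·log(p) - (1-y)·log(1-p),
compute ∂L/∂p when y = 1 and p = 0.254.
∂L/∂p = -3.937

∂L/∂p = -y/p + (1-y)/(1-p) = -1/0.254 + 0 = -3.937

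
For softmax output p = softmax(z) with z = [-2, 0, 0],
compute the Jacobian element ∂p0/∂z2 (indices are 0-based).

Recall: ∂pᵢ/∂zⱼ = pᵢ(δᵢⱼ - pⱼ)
∂p0/∂z2 = -0.02968

p = softmax(z) = [0.06338, 0.4683, 0.4683]
p0 = 0.06338, p2 = 0.4683

∂p0/∂z2 = -p0 × p2 = -0.06338 × 0.4683 = -0.02968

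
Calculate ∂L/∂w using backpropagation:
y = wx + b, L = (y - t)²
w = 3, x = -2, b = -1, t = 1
∂L/∂w = 32

y = wx + b = (3)(-2) + -1 = -7
∂L/∂y = 2(y - t) = 2(-7 - 1) = -16
∂y/∂w = x = -2
∂L/∂w = ∂L/∂y · ∂y/∂w = -16 × -2 = 32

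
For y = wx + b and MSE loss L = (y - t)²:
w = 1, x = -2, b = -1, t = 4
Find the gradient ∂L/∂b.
∂L/∂b = -14

y = wx + b = (1)(-2) + -1 = -3
∂L/∂y = 2(y - t) = 2(-3 - 4) = -14
∂y/∂b = 1
∂L/∂b = ∂L/∂y · ∂y/∂b = -14 × 1 = -14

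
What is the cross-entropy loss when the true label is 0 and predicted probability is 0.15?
L = 0.1625

L = -0·log(0.15) - 1·log(0.85) = -log(0.85) = 0.1625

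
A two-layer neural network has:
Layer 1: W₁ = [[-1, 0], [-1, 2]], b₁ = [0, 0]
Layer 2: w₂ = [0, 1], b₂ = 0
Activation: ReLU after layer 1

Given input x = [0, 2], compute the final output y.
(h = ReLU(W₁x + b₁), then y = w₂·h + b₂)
y = 4

Layer 1 pre-activation: z₁ = [0, 4]
After ReLU: h = [0, 4]
Layer 2 output: y = 0×0 + 1×4 + 0 = 4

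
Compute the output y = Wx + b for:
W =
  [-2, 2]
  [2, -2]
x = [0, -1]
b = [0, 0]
y = [-2, 2]

Wx = [-2×0 + 2×-1, 2×0 + -2×-1]
   = [-2, 2]
y = Wx + b = [-2 + 0, 2 + 0] = [-2, 2]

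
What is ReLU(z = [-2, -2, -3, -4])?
h = [0, 0, 0, 0]

ReLU applied element-wise: max(0,-2)=0, max(0,-2)=0, max(0,-3)=0, max(0,-4)=0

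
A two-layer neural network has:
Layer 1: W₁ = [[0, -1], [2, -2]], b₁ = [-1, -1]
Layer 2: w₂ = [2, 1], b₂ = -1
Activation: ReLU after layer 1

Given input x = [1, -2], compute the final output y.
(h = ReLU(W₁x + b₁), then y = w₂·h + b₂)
y = 6

Layer 1 pre-activation: z₁ = [1, 5]
After ReLU: h = [1, 5]
Layer 2 output: y = 2×1 + 1×5 + -1 = 6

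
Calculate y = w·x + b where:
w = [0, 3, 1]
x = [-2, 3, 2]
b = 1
y = 12

y = (0)(-2) + (3)(3) + (1)(2) + 1 = 12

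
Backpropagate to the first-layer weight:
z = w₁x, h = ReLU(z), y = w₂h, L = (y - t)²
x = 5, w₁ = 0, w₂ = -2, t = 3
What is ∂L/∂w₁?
∂L/∂w₁ = 0

Forward pass:
z = w₁x = 0×5 = 0
h = ReLU(0) = 0
y = w₂h = -2×0 = 0

Backward pass:
∂L/∂y = 2(y - t) = 2(0 - 3) = -6
∂y/∂h = w₂ = -2
∂h/∂z = 0 (ReLU derivative)
∂z/∂w₁ = x = 5

∂L/∂w₁ = -6 × -2 × 0 × 5 = 0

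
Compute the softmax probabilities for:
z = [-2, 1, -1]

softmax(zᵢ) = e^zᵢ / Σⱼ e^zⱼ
p = [0.042, 0.8438, 0.1142]

exp(z) = [0.1353, 2.718, 0.3679]
Sum = 3.221
p = [0.042, 0.8438, 0.1142]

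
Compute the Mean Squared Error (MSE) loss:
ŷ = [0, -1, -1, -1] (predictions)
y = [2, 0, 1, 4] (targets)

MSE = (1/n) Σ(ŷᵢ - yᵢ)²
MSE = 8.5

MSE = (1/4)((0-2)² + (-1-0)² + (-1-1)² + (-1-4)²) = (1/4)(4 + 1 + 4 + 25) = 8.5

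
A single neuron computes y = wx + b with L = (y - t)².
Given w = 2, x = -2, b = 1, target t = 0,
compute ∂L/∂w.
∂L/∂w = 12

y = wx + b = (2)(-2) + 1 = -3
∂L/∂y = 2(y - t) = 2(-3 - 0) = -6
∂y/∂w = x = -2
∂L/∂w = ∂L/∂y · ∂y/∂w = -6 × -2 = 12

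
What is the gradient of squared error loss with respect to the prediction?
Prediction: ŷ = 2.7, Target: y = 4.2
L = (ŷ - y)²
∂L/∂ŷ = -3.0

∂L/∂ŷ = 2(ŷ - y) = 2(2.7 - 4.2) = 2(-1.5) = -3.0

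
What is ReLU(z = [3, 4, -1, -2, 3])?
h = [3, 4, 0, 0, 3]

ReLU applied element-wise: max(0,3)=3, max(0,4)=4, max(0,-1)=0, max(0,-2)=0, max(0,3)=3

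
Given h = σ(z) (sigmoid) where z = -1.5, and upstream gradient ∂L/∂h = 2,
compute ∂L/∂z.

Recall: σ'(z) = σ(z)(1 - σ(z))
∂L/∂z = 0.2983

σ(-1.5) = 0.1824
σ'(-1.5) = σ(-1.5)(1 - σ(-1.5)) = 0.1824 × 0.8176 = 0.1491
∂L/∂z = ∂L/∂h · σ'(z) = 2 × 0.1491 = 0.2983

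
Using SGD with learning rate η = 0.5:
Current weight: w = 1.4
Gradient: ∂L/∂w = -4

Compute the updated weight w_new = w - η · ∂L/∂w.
w_new = 3.4

w_new = w - η·∂L/∂w = 1.4 - 0.5×(-4) = 1.4 - (-2) = 3.4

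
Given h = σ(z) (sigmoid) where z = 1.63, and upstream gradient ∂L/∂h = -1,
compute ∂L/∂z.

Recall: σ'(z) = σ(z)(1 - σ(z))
∂L/∂z = -0.137

σ(1.63) = 0.8362
σ'(1.63) = σ(1.63)(1 - σ(1.63)) = 0.8362 × 0.1638 = 0.137
∂L/∂z = ∂L/∂h · σ'(z) = -1 × 0.137 = -0.137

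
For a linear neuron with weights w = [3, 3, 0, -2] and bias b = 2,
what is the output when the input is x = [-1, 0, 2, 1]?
y = -3

y = (3)(-1) + (3)(0) + (0)(2) + (-2)(1) + 2 = -3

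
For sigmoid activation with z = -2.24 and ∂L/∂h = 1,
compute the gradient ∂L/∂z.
∂L/∂z = 0.08696

σ(-2.24) = 0.09622
σ'(-2.24) = σ(-2.24)(1 - σ(-2.24)) = 0.09622 × 0.9038 = 0.08696
∂L/∂z = ∂L/∂h · σ'(z) = 1 × 0.08696 = 0.08696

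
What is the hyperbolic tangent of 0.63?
0.5581

tanh(0.63) = (e^(0.63) - e^(-0.63))/(e^(0.63) + e^(-0.63)) = 0.5581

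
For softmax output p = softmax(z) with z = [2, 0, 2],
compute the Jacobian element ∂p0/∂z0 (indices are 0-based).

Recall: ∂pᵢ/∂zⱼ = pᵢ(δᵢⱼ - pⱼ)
∂p0/∂z0 = 0.249

p = softmax(z) = [0.4683, 0.06338, 0.4683]
p0 = 0.4683

∂p0/∂z0 = p0(1 - p0) = 0.4683 × (1 - 0.4683) = 0.249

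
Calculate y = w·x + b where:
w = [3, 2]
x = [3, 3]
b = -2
y = 13

y = (3)(3) + (2)(3) + -2 = 13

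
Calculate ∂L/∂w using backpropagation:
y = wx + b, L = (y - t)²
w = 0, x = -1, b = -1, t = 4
∂L/∂w = 10

y = wx + b = (0)(-1) + -1 = -1
∂L/∂y = 2(y - t) = 2(-1 - 4) = -10
∂y/∂w = x = -1
∂L/∂w = ∂L/∂y · ∂y/∂w = -10 × -1 = 10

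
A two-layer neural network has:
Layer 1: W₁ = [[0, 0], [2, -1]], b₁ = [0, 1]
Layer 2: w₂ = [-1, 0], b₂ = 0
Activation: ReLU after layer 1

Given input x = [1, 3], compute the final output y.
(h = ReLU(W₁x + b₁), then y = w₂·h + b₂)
y = 0

Layer 1 pre-activation: z₁ = [0, 0]
After ReLU: h = [0, 0]
Layer 2 output: y = -1×0 + 0×0 + 0 = 0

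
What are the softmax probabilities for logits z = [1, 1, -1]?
p = [0.4683, 0.4683, 0.0634]

exp(z) = [2.718, 2.718, 0.3679]
Sum = 5.804
p = [0.4683, 0.4683, 0.0634]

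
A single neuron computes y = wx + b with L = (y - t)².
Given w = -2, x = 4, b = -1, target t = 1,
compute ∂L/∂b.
∂L/∂b = -20

y = wx + b = (-2)(4) + -1 = -9
∂L/∂y = 2(y - t) = 2(-9 - 1) = -20
∂y/∂b = 1
∂L/∂b = ∂L/∂y · ∂y/∂b = -20 × 1 = -20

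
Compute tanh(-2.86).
-0.9935

tanh(-2.86) = (e^(-2.86) - e^(2.86))/(e^(-2.86) + e^(2.86)) = -0.9935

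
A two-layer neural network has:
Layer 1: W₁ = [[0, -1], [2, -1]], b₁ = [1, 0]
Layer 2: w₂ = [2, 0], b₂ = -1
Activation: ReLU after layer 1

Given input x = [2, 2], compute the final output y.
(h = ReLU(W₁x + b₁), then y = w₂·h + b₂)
y = -1

Layer 1 pre-activation: z₁ = [-1, 2]
After ReLU: h = [0, 2]
Layer 2 output: y = 2×0 + 0×2 + -1 = -1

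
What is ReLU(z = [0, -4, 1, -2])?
h = [0, 0, 1, 0]

ReLU applied element-wise: max(0,0)=0, max(0,-4)=0, max(0,1)=1, max(0,-2)=0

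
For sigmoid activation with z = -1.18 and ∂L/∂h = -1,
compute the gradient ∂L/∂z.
∂L/∂z = -0.1798

σ(-1.18) = 0.2351
σ'(-1.18) = σ(-1.18)(1 - σ(-1.18)) = 0.2351 × 0.7649 = 0.1798
∂L/∂z = ∂L/∂h · σ'(z) = -1 × 0.1798 = -0.1798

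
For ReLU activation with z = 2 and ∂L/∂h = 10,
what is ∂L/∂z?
∂L/∂z = 10

h = ReLU(2) = 2
Since z > 0: ∂h/∂z = 1
∂L/∂z = ∂L/∂h · ∂h/∂z = 10 × 1 = 10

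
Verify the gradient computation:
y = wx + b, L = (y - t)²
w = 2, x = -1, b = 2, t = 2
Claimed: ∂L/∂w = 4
Correct

y = (2)(-1) + 2 = 0
∂L/∂y = 2(y - t) = 2(0 - 2) = -4
∂y/∂w = x = -1
∂L/∂w = -4 × -1 = 4

Claimed value: 4
Correct: The correct gradient is 4.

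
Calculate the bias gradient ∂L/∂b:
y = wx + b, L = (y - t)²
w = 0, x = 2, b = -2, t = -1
∂L/∂b = -2

y = wx + b = (0)(2) + -2 = -2
∂L/∂y = 2(y - t) = 2(-2 - -1) = -2
∂y/∂b = 1
∂L/∂b = ∂L/∂y · ∂y/∂b = -2 × 1 = -2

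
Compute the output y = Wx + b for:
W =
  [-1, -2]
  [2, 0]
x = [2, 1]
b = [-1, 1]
y = [-5, 5]

Wx = [-1×2 + -2×1, 2×2 + 0×1]
   = [-4, 4]
y = Wx + b = [-4 + -1, 4 + 1] = [-5, 5]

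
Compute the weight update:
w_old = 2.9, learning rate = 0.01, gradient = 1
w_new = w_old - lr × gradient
w_new = 2.89

w_new = w - η·∂L/∂w = 2.9 - 0.01×(1) = 2.9 - (0.01) = 2.89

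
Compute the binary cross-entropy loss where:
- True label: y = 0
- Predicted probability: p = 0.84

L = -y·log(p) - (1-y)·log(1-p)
L = 1.833

L = -0·log(0.84) - 1·log(0.16) = -log(0.16) = 1.833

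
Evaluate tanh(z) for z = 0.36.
0.3452

tanh(0.36) = (e^(0.36) - e^(-0.36))/(e^(0.36) + e^(-0.36)) = 0.3452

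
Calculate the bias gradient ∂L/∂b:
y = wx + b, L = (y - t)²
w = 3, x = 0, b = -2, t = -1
∂L/∂b = -2

y = wx + b = (3)(0) + -2 = -2
∂L/∂y = 2(y - t) = 2(-2 - -1) = -2
∂y/∂b = 1
∂L/∂b = ∂L/∂y · ∂y/∂b = -2 × 1 = -2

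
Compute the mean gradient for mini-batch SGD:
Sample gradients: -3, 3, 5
Average gradient = 1.667

Average = (1/3)(-3 + 3 + 5) = 5/3 = 1.667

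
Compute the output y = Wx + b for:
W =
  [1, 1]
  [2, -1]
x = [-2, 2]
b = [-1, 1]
y = [-1, -5]

Wx = [1×-2 + 1×2, 2×-2 + -1×2]
   = [0, -6]
y = Wx + b = [0 + -1, -6 + 1] = [-1, -5]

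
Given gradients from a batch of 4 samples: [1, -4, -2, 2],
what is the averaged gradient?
Average gradient = -0.75

Average = (1/4)(1 + -4 + -2 + 2) = -3/4 = -0.75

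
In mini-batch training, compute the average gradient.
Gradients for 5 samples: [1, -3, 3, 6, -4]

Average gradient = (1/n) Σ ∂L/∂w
Average gradient = 0.6

Average = (1/5)(1 + -3 + 3 + 6 + -4) = 3/5 = 0.6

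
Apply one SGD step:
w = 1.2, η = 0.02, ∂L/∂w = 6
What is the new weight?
w_new = 1.08

w_new = w - η·∂L/∂w = 1.2 - 0.02×(6) = 1.2 - (0.12) = 1.08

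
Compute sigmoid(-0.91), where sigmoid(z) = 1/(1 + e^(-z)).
0.287

sigmoid(-0.91) = 1/(1 + e^(0.91)) = 1/(1 + 2.484) = 0.287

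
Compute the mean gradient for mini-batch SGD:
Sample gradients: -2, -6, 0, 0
Average gradient = -2

Average = (1/4)(-2 + -6 + 0 + 0) = -8/4 = -2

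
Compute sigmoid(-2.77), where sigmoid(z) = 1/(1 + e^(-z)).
0.05897

sigmoid(-2.77) = 1/(1 + e^(2.77)) = 1/(1 + 15.96) = 0.05897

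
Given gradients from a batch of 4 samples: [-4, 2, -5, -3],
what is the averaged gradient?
Average gradient = -2.5

Average = (1/4)(-4 + 2 + -5 + -3) = -10/4 = -2.5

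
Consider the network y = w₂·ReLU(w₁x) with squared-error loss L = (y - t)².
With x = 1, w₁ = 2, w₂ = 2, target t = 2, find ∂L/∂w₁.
∂L/∂w₁ = 8

Forward pass:
z = w₁x = 2×1 = 2
h = ReLU(2) = 2
y = w₂h = 2×2 = 4

Backward pass:
∂L/∂y = 2(y - t) = 2(4 - 2) = 4
∂y/∂h = w₂ = 2
∂h/∂z = 1 (ReLU derivative)
∂z/∂w₁ = x = 1

∂L/∂w₁ = 4 × 2 × 1 × 1 = 8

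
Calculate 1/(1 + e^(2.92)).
0.05117

sigmoid(-2.92) = 1/(1 + e^(2.92)) = 1/(1 + 18.54) = 0.05117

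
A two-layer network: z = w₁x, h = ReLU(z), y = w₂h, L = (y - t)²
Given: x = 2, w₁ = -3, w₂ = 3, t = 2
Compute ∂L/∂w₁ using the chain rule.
∂L/∂w₁ = 0

Forward pass:
z = w₁x = -3×2 = -6
h = ReLU(-6) = 0
y = w₂h = 3×0 = 0

Backward pass:
∂L/∂y = 2(y - t) = 2(0 - 2) = -4
∂y/∂h = w₂ = 3
∂h/∂z = 0 (ReLU derivative)
∂z/∂w₁ = x = 2

∂L/∂w₁ = -4 × 3 × 0 × 2 = 0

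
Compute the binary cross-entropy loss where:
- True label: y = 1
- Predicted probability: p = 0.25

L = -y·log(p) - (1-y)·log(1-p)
L = 1.386

L = -1·log(0.25) - 0·log(0.75) = -log(0.25) = 1.386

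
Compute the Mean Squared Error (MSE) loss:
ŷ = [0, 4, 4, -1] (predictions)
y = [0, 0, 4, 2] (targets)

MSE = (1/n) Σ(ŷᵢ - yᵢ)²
MSE = 6.25

MSE = (1/4)((0-0)² + (4-0)² + (4-4)² + (-1-2)²) = (1/4)(0 + 16 + 0 + 9) = 6.25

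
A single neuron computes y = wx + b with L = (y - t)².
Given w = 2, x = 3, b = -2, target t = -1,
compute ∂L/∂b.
∂L/∂b = 10

y = wx + b = (2)(3) + -2 = 4
∂L/∂y = 2(y - t) = 2(4 - -1) = 10
∂y/∂b = 1
∂L/∂b = ∂L/∂y · ∂y/∂b = 10 × 1 = 10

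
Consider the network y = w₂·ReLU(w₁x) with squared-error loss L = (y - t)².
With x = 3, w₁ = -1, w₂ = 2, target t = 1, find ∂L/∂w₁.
∂L/∂w₁ = 0

Forward pass:
z = w₁x = -1×3 = -3
h = ReLU(-3) = 0
y = w₂h = 2×0 = 0

Backward pass:
∂L/∂y = 2(y - t) = 2(0 - 1) = -2
∂y/∂h = w₂ = 2
∂h/∂z = 0 (ReLU derivative)
∂z/∂w₁ = x = 3

∂L/∂w₁ = -2 × 2 × 0 × 3 = 0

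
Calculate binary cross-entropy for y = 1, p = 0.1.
L = 2.303

L = -1·log(0.1) - 0·log(0.9) = -log(0.1) = 2.303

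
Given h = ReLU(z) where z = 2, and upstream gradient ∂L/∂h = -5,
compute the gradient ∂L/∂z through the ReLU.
∂L/∂z = -5

h = ReLU(2) = 2
Since z > 0: ∂h/∂z = 1
∂L/∂z = ∂L/∂h · ∂h/∂z = -5 × 1 = -5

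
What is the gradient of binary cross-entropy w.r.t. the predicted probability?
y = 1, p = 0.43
∂L/∂p = -2.326

∂L/∂p = -y/p + (1-y)/(1-p) = -1/0.43 + 0 = -2.326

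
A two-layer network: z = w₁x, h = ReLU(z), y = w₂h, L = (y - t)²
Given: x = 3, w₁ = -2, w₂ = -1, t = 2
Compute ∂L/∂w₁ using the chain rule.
∂L/∂w₁ = 0

Forward pass:
z = w₁x = -2×3 = -6
h = ReLU(-6) = 0
y = w₂h = -1×0 = 0

Backward pass:
∂L/∂y = 2(y - t) = 2(0 - 2) = -4
∂y/∂h = w₂ = -1
∂h/∂z = 0 (ReLU derivative)
∂z/∂w₁ = x = 3

∂L/∂w₁ = -4 × -1 × 0 × 3 = 0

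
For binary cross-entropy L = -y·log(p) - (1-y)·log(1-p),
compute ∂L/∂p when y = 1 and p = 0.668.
∂L/∂p = -1.497

∂L/∂p = -y/p + (1-y)/(1-p) = -1/0.668 + 0 = -1.497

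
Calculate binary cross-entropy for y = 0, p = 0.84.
L = 1.833

L = -0·log(0.84) - 1·log(0.16) = -log(0.16) = 1.833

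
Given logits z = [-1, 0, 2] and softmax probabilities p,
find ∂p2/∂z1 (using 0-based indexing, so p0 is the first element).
∂p2/∂z1 = -0.09636

p = softmax(z) = [0.04201, 0.1142, 0.8438]
p2 = 0.8438, p1 = 0.1142

∂p2/∂z1 = -p2 × p1 = -0.8438 × 0.1142 = -0.09636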